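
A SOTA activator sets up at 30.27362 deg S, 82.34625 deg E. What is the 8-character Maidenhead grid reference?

NF19er14

Shift to the Maidenhead origin (180°W, 90°S): lon 262.34625, lat 59.72638.
Field (20°×10°, letters A–R): lon ⌊262.34625/20⌋ = 13 → N; lat ⌊59.72638/10⌋ = 5 → F.
Square (2°×1°, digits 0–9): lon ⌊2.34625/2⌋ = 1; lat ⌊9.72638/1⌋ = 9.
Subsquare (5′×2.5′, letters a–x): lon ⌊0.34625/0.0833333⌋ = 4 → e; lat ⌊0.72638/0.0416667⌋ = 17 → r.
Extended square (30″×15″, digits 0–9): lon ⌊0.01292/0.00833333⌋ = 1; lat ⌊0.01805/0.00416667⌋ = 4.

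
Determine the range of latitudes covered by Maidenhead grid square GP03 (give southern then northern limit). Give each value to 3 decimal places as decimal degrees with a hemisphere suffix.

63.000° N, 64.000° N

Field G=6, P=15: +6·20° lon, +15·10° lat → SW at lon -60°, lat 60°.
Square 0, 3: +0·2° lon, +3·1° lat → SW at lon -60°, lat 63°.
Cell spans 2° lon × 1° lat.
south 63.000° N, north 64.000° N.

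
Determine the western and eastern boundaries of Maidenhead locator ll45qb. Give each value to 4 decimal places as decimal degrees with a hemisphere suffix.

49.3333° E, 49.4167° E

Field L=11, L=11: +11·20° lon, +11·10° lat → SW at lon 40°, lat 20°.
Square 4, 5: +4·2° lon, +5·1° lat → SW at lon 48°, lat 25°.
Subsquare q=16, b=1: +16·0.0833333° lon, +1·0.0416667° lat → SW at lon 49.3333°, lat 25.0417°.
Cell spans 0.0833333° lon × 0.0416667° lat.
west 49.3333° E, east 49.4167° E.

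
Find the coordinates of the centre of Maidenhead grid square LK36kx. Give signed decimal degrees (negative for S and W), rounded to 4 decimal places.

16.9792, 46.8750

Field L=11, K=10: +11·20° lon, +10·10° lat → SW at lon 40°, lat 10°.
Square 3, 6: +3·2° lon, +6·1° lat → SW at lon 46°, lat 16°.
Subsquare k=10, x=23: +10·0.0833333° lon, +23·0.0416667° lat → SW at lon 46.8333°, lat 16.9583°.
Cell spans 0.0833333° lon × 0.0416667° lat. Centre is SW corner plus half of each.
latitude 16.9792, longitude 46.8750.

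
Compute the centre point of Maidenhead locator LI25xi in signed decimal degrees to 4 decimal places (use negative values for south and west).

-4.6458, 45.9583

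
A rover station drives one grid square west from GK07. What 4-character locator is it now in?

FK97

Longitude square 0; −1 → -1, wraps to 9, carry into field.
Longitude field G = 6; −1 → 5 = F.
The latitude characters are unchanged.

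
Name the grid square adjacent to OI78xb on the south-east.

OI88aa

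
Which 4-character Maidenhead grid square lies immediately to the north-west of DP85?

DP76

Longitude square 8; −1 → 7.
Latitude square 5; +1 → 6.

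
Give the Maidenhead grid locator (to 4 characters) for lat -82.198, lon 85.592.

NA27

Offset from 180°W / 90°S: lon 265.59°, lat 7.80°.
Field: lon ⌊265.59/20⌋ = 13 → N; lat ⌊7.80/10⌋ = 0 → A.
Square: lon ⌊5.59/2⌋ = 2; lat ⌊7.80/1⌋ = 7.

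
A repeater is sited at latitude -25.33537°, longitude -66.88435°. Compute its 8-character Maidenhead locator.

FG64np39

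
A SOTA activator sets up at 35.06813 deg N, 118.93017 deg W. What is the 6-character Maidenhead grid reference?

Offset from 180°W / 90°S: lon 61.0698°, lat 125.0681°.
Field (20°×10°, letters A–R): lon ⌊61.0698/20⌋ = 3 → D; lat ⌊125.0681/10⌋ = 12 → M.
Square (2°×1°, digits 0–9): lon ⌊1.0698/2⌋ = 0; lat ⌊5.0681/1⌋ = 5.
Subsquare (5′×2.5′, letters a–x): lon ⌊1.0698/0.0833333⌋ = 12 → m; lat ⌊0.0681/0.0416667⌋ = 1 → b.

DM05mb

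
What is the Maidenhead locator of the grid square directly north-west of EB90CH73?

Longitude extended square 7; −1 → 6.
Latitude extended square 3; +1 → 4.

EB90ch64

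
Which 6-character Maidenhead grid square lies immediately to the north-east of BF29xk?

Longitude subsquare x = 23; +1 → 24, wraps to 0 = a, carry into square.
Longitude square 2; +1 → 3.
Latitude subsquare k = 10; +1 → 11 = l.

BF39al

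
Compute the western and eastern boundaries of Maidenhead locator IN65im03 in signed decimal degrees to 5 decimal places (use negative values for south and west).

-7.33333, -7.32500

Field I=8, N=13: +8·20° lon, +13·10° lat → SW at lon -20°, lat 40°.
Square 6, 5: +6·2° lon, +5·1° lat → SW at lon -8°, lat 45°.
Subsquare i=8, m=12: +8·0.0833333° lon, +12·0.0416667° lat → SW at lon -7.33333°, lat 45.5°.
Extended square 0, 3: +0·0.00833333° lon, +3·0.00416667° lat → SW at lon -7.33333°, lat 45.5125°.
Cell spans 0.00833333° lon × 0.00416667° lat.
west -7.33333, east -7.32500.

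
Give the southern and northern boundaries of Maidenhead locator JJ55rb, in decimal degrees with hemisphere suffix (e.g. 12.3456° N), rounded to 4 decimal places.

5.0417° N, 5.0833° N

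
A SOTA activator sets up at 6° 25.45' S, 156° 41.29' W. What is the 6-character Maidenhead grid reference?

BI13pn

Shift to the Maidenhead origin (180°W, 90°S): lon 23.3118, lat 83.5758.
Field: 23.3118/20 → 1 → B, 83.5758/10 → 8 → I; chars BI.
Square: 3.3118/2 → 1, 3.5758/1 → 3; chars 13.
Subsquare: 1.3118/0.0833333 → 15 → p, 0.5758/0.0416667 → 13 → n; chars pn.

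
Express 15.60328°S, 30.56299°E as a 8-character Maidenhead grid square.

KH54gj75

Shift to the Maidenhead origin (180°W, 90°S): lon 210.56299, lat 74.39672.
Field (20°×10°, letters A–R): lon ⌊210.56299/20⌋ = 10 → K; lat ⌊74.39672/10⌋ = 7 → H.
Square (2°×1°, digits 0–9): lon ⌊10.56299/2⌋ = 5; lat ⌊4.39672/1⌋ = 4.
Subsquare (5′×2.5′, letters a–x): lon ⌊0.56299/0.0833333⌋ = 6 → g; lat ⌊0.39672/0.0416667⌋ = 9 → j.
Extended square (30″×15″, digits 0–9): lon ⌊0.06299/0.00833333⌋ = 7; lat ⌊0.02172/0.00416667⌋ = 5.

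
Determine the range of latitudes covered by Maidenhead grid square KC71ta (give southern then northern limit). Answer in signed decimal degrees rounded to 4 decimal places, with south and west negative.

-69.0000, -68.9583

Field K=10, C=2: +10·20° lon, +2·10° lat → SW at lon 20°, lat -70°.
Square 7, 1: +7·2° lon, +1·1° lat → SW at lon 34°, lat -69°.
Subsquare t=19, a=0: +19·0.0833333° lon, +0·0.0416667° lat → SW at lon 35.5833°, lat -69°.
Cell spans 0.0833333° lon × 0.0416667° lat.
south -69.0000, north -68.9583.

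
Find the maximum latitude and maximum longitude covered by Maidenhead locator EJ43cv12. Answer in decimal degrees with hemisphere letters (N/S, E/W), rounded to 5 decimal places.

3.88750° N, 91.81667° W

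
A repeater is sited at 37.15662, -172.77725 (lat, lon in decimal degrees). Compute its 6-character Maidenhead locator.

Offset from 180°W / 90°S: lon 7.2227°, lat 127.1566°.
Field (20°×10°, letters A–R): lon ⌊7.2227/20⌋ = 0 → A; lat ⌊127.1566/10⌋ = 12 → M.
Square (2°×1°, digits 0–9): lon ⌊7.2227/2⌋ = 3; lat ⌊7.1566/1⌋ = 7.
Subsquare (5′×2.5′, letters a–x): lon ⌊1.2227/0.0833333⌋ = 14 → o; lat ⌊0.1566/0.0416667⌋ = 3 → d.

AM37od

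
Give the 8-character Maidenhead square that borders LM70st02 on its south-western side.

LM70rt91

Longitude extended square 0; −1 → -1, wraps to 9, carry into subsquare.
Longitude subsquare s = 18; −1 → 17 = r.
Latitude extended square 2; −1 → 1.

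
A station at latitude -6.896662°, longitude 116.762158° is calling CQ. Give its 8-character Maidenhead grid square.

Add 180° to longitude and 90° to latitude: 296.76216, 83.10334.
Field: 296.76216/20 → 14 → O, 83.10334/10 → 8 → I; chars OI.
Square: 16.76216/2 → 8, 3.10334/1 → 3; chars 83.
Subsquare: 0.76216/0.0833333 → 9 → j, 0.10334/0.0416667 → 2 → c; chars jc.
Extended square: 0.01216/0.00833333 → 1, 0.02000/0.00416667 → 4; chars 14.

OI83jc14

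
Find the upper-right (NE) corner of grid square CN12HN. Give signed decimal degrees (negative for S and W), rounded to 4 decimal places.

Field C=2, N=13: +2·20° lon, +13·10° lat → SW at lon -140°, lat 40°.
Square 1, 2: +1·2° lon, +2·1° lat → SW at lon -138°, lat 42°.
Subsquare h=7, n=13: +7·0.0833333° lon, +13·0.0416667° lat → SW at lon -137.417°, lat 42.5417°.
Cell spans 0.0833333° lon × 0.0416667° lat. NE corner is SW corner plus one full cell.
latitude 42.5833, longitude -137.3333.

42.5833, -137.3333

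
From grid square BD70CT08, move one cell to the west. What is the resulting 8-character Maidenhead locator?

BD70bt98

Longitude extended square 0; −1 → -1, wraps to 9, carry into subsquare.
Longitude subsquare c = 2; −1 → 1 = b.
The latitude characters are unchanged.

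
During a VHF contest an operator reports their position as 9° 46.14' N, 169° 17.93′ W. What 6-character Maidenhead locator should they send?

AJ59is

Add 180° to longitude and 90° to latitude: 10.7012, 99.7690.
Field: lon ⌊10.7012/20⌋ = 0 → A; lat ⌊99.7690/10⌋ = 9 → J.
Square: lon ⌊10.7012/2⌋ = 5; lat ⌊9.7690/1⌋ = 9.
Subsquare: lon ⌊0.7012/0.0833333⌋ = 8 → i; lat ⌊0.7690/0.0416667⌋ = 18 → s.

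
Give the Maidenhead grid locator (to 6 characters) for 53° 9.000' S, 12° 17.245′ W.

ID36uu

Shift to the Maidenhead origin (180°W, 90°S): lon 167.7126, lat 36.8500.
Field: 167.7126/20 → 8 → I, 36.8500/10 → 3 → D; chars ID.
Square: 7.7126/2 → 3, 6.8500/1 → 6; chars 36.
Subsquare: 1.7126/0.0833333 → 20 → u, 0.8500/0.0416667 → 20 → u; chars uu.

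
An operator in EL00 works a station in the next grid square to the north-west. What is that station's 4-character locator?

DL91

Longitude square 0; −1 → -1, wraps to 9, carry into field.
Longitude field E = 4; −1 → 3 = D.
Latitude square 0; +1 → 1.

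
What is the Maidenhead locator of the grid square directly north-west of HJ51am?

Longitude subsquare a = 0; −1 → -1, wraps to 23 = x, carry into square.
Longitude square 5; −1 → 4.
Latitude subsquare m = 12; +1 → 13 = n.

HJ41xn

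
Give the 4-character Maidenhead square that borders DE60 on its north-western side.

DE51

Longitude square 6; −1 → 5.
Latitude square 0; +1 → 1.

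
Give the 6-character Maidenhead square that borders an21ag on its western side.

Longitude subsquare a = 0; −1 → -1, wraps to 23 = x, carry into square.
Longitude square 2; −1 → 1.
The latitude characters are unchanged.

AN11xg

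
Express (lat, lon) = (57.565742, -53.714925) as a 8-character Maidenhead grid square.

Shift to the Maidenhead origin (180°W, 90°S): lon 126.28508, lat 147.56574.
Field: lon ⌊126.28508/20⌋ = 6 → G; lat ⌊147.56574/10⌋ = 14 → O.
Square: lon ⌊6.28508/2⌋ = 3; lat ⌊7.56574/1⌋ = 7.
Subsquare: lon ⌊0.28508/0.0833333⌋ = 3 → d; lat ⌊0.56574/0.0416667⌋ = 13 → n.
Extended square: lon ⌊0.03508/0.00833333⌋ = 4; lat ⌊0.02408/0.00416667⌋ = 5.

GO37dn45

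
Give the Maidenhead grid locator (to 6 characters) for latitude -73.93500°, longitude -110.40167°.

DB46tb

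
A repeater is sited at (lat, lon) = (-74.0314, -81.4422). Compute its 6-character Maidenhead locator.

Add 180° to longitude and 90° to latitude: 98.5578, 15.9686.
Field: 98.5578/20 → 4 → E, 15.9686/10 → 1 → B; chars EB.
Square: 18.5578/2 → 9, 5.9686/1 → 5; chars 95.
Subsquare: 0.5578/0.0833333 → 6 → g, 0.9686/0.0416667 → 23 → x; chars gx.

EB95gx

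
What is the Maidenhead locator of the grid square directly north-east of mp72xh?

Longitude subsquare x = 23; +1 → 24, wraps to 0 = a, carry into square.
Longitude square 7; +1 → 8.
Latitude subsquare h = 7; +1 → 8 = i.

MP82ai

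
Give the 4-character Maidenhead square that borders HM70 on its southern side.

Latitude square 0; −1 → -1, wraps to 9, carry into field.
Latitude field M = 12; −1 → 11 = L.
The longitude characters are unchanged.

HL79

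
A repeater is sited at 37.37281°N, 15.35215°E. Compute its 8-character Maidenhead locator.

Offset from 180°W / 90°S: lon 195.35215°, lat 127.37281°.
Field (20°×10°, letters A–R): lon ⌊195.35215/20⌋ = 9 → J; lat ⌊127.37281/10⌋ = 12 → M.
Square (2°×1°, digits 0–9): lon ⌊15.35215/2⌋ = 7; lat ⌊7.37281/1⌋ = 7.
Subsquare (5′×2.5′, letters a–x): lon ⌊1.35215/0.0833333⌋ = 16 → q; lat ⌊0.37281/0.0416667⌋ = 8 → i.
Extended square (30″×15″, digits 0–9): lon ⌊0.01882/0.00833333⌋ = 2; lat ⌊0.03948/0.00416667⌋ = 9.

JM77qi29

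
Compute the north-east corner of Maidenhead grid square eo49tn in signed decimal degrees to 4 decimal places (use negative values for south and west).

Field E=4, O=14: +4·20° lon, +14·10° lat → SW at lon -100°, lat 50°.
Square 4, 9: +4·2° lon, +9·1° lat → SW at lon -92°, lat 59°.
Subsquare t=19, n=13: +19·0.0833333° lon, +13·0.0416667° lat → SW at lon -90.4167°, lat 59.5417°.
Cell spans 0.0833333° lon × 0.0416667° lat. NE corner is SW corner plus one full cell.
latitude 59.5833, longitude -90.3333.

59.5833, -90.3333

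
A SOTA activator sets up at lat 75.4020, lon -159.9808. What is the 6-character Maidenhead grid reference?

BQ05aj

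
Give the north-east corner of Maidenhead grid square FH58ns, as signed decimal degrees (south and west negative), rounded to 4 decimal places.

-11.2083, -68.8333

Field F=5, H=7: +5·20° lon, +7·10° lat → SW at lon -80°, lat -20°.
Square 5, 8: +5·2° lon, +8·1° lat → SW at lon -70°, lat -12°.
Subsquare n=13, s=18: +13·0.0833333° lon, +18·0.0416667° lat → SW at lon -68.9167°, lat -11.25°.
Cell spans 0.0833333° lon × 0.0416667° lat. NE corner is SW corner plus one full cell.
latitude -11.2083, longitude -68.8333.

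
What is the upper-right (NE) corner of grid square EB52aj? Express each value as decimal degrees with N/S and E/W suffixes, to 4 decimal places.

77.5833° S, 89.9167° W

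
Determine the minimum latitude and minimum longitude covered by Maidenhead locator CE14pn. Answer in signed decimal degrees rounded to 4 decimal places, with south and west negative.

Field C=2, E=4: +2·20° lon, +4·10° lat → SW at lon -140°, lat -50°.
Square 1, 4: +1·2° lon, +4·1° lat → SW at lon -138°, lat -46°.
Subsquare p=15, n=13: +15·0.0833333° lon, +13·0.0416667° lat → SW at lon -136.75°, lat -45.4583°.
latitude -45.4583, longitude -136.7500.

-45.4583, -136.7500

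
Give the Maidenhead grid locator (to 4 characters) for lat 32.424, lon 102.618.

OM12

Shift to the Maidenhead origin (180°W, 90°S): lon 282.62, lat 122.42.
Field: lon ⌊282.62/20⌋ = 14 → O; lat ⌊122.42/10⌋ = 12 → M.
Square: lon ⌊2.62/2⌋ = 1; lat ⌊2.42/1⌋ = 2.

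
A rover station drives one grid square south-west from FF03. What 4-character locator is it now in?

Longitude square 0; −1 → -1, wraps to 9, carry into field.
Longitude field F = 5; −1 → 4 = E.
Latitude square 3; −1 → 2.

EF92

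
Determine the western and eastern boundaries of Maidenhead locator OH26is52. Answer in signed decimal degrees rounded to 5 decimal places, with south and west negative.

104.70833, 104.71667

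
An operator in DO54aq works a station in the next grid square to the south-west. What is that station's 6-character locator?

DO44xp

Longitude subsquare a = 0; −1 → -1, wraps to 23 = x, carry into square.
Longitude square 5; −1 → 4.
Latitude subsquare q = 16; −1 → 15 = p.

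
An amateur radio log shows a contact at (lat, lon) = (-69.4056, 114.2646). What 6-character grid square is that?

OC70do

Offset from 180°W / 90°S: lon 294.2646°, lat 20.5944°.
Field: lon ⌊294.2646/20⌋ = 14 → O; lat ⌊20.5944/10⌋ = 2 → C.
Square: lon ⌊14.2646/2⌋ = 7; lat ⌊0.5944/1⌋ = 0.
Subsquare: lon ⌊0.2646/0.0833333⌋ = 3 → d; lat ⌊0.5944/0.0416667⌋ = 14 → o.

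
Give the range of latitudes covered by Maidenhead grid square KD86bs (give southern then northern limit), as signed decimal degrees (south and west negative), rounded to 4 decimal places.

-53.2500, -53.2083

Field K=10, D=3: +10·20° lon, +3·10° lat → SW at lon 20°, lat -60°.
Square 8, 6: +8·2° lon, +6·1° lat → SW at lon 36°, lat -54°.
Subsquare b=1, s=18: +1·0.0833333° lon, +18·0.0416667° lat → SW at lon 36.0833°, lat -53.25°.
Cell spans 0.0833333° lon × 0.0416667° lat.
south -53.2500, north -53.2083.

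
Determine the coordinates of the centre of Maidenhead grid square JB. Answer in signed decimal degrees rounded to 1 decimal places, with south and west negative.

Field J=9, B=1: +9·20° lon, +1·10° lat → SW at lon 0°, lat -80°.
Cell spans 20° lon × 10° lat. Centre is SW corner plus half of each.
latitude -75.0, longitude 10.0.

-75.0, 10.0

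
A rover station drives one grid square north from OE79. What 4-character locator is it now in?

OF70

Latitude square 9; +1 → 10, wraps to 0, carry into field.
Latitude field E = 4; +1 → 5 = F.
The longitude characters are unchanged.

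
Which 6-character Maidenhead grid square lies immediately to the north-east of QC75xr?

QC85as

Longitude subsquare x = 23; +1 → 24, wraps to 0 = a, carry into square.
Longitude square 7; +1 → 8.
Latitude subsquare r = 17; +1 → 18 = s.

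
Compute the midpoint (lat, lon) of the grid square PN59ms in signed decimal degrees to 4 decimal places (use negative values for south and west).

49.7708, 131.0417

Field P=15, N=13: +15·20° lon, +13·10° lat → SW at lon 120°, lat 40°.
Square 5, 9: +5·2° lon, +9·1° lat → SW at lon 130°, lat 49°.
Subsquare m=12, s=18: +12·0.0833333° lon, +18·0.0416667° lat → SW at lon 131°, lat 49.75°.
Cell spans 0.0833333° lon × 0.0416667° lat. Centre is SW corner plus half of each.
latitude 49.7708, longitude 131.0417.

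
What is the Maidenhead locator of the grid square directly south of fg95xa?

FG94xx

Latitude subsquare a = 0; −1 → -1, wraps to 23 = x, carry into square.
Latitude square 5; −1 → 4.
The longitude characters are unchanged.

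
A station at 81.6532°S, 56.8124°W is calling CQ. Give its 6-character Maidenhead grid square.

GA18oi

Offset from 180°W / 90°S: lon 123.1876°, lat 8.3468°.
Field (20°×10°, letters A–R): 123.1876/20 → 6 → G, 8.3468/10 → 0 → A; chars GA.
Square (2°×1°, digits 0–9): 3.1876/2 → 1, 8.3468/1 → 8; chars 18.
Subsquare (5′×2.5′, letters a–x): 1.1876/0.0833333 → 14 → o, 0.3468/0.0416667 → 8 → i; chars oi.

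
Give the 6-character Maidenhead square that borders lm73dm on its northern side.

Latitude subsquare m = 12; +1 → 13 = n.
The longitude characters are unchanged.

LM73dn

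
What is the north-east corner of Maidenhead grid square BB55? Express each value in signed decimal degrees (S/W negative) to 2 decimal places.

Field B=1, B=1: +1·20° lon, +1·10° lat → SW at lon -160°, lat -80°.
Square 5, 5: +5·2° lon, +5·1° lat → SW at lon -150°, lat -75°.
Cell spans 2° lon × 1° lat. NE corner is SW corner plus one full cell.
latitude -74.00, longitude -148.00.

-74.00, -148.00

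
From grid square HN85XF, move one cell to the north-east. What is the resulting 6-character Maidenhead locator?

Longitude subsquare x = 23; +1 → 24, wraps to 0 = a, carry into square.
Longitude square 8; +1 → 9.
Latitude subsquare f = 5; +1 → 6 = g.

HN95ag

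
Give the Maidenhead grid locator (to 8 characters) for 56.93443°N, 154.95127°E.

Shift to the Maidenhead origin (180°W, 90°S): lon 334.95127, lat 146.93443.
Field: lon ⌊334.95127/20⌋ = 16 → Q; lat ⌊146.93443/10⌋ = 14 → O.
Square: lon ⌊14.95127/2⌋ = 7; lat ⌊6.93443/1⌋ = 6.
Subsquare: lon ⌊0.95127/0.0833333⌋ = 11 → l; lat ⌊0.93443/0.0416667⌋ = 22 → w.
Extended square: lon ⌊0.03460/0.00833333⌋ = 4; lat ⌊0.01776/0.00416667⌋ = 4.

QO76lw44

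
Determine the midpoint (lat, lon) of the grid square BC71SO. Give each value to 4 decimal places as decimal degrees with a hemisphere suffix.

68.3958° S, 144.4583° W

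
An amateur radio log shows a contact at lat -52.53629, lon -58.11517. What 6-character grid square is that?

GD07wl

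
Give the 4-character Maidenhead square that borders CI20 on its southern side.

CH29

Latitude square 0; −1 → -1, wraps to 9, carry into field.
Latitude field I = 8; −1 → 7 = H.
The longitude characters are unchanged.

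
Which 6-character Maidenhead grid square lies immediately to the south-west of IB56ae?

IB46xd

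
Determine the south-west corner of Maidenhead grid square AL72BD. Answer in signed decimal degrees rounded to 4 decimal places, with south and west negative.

Field A=0, L=11: +0·20° lon, +11·10° lat → SW at lon -180°, lat 20°.
Square 7, 2: +7·2° lon, +2·1° lat → SW at lon -166°, lat 22°.
Subsquare b=1, d=3: +1·0.0833333° lon, +3·0.0416667° lat → SW at lon -165.917°, lat 22.125°.
latitude 22.1250, longitude -165.9167.

22.1250, -165.9167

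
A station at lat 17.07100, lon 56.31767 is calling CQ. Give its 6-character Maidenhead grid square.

LK87db

Add 180° to longitude and 90° to latitude: 236.3177, 107.0710.
Field: 236.3177/20 → 11 → L, 107.0710/10 → 10 → K; chars LK.
Square: 16.3177/2 → 8, 7.0710/1 → 7; chars 87.
Subsquare: 0.3177/0.0833333 → 3 → d, 0.0710/0.0416667 → 1 → b; chars db.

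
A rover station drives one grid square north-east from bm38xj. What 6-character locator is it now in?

Longitude subsquare x = 23; +1 → 24, wraps to 0 = a, carry into square.
Longitude square 3; +1 → 4.
Latitude subsquare j = 9; +1 → 10 = k.

BM48ak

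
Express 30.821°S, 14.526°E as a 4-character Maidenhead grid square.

JF79

Shift to the Maidenhead origin (180°W, 90°S): lon 194.53, lat 59.18.
Field: 194.53/20 → 9 → J, 59.18/10 → 5 → F; chars JF.
Square: 14.53/2 → 7, 9.18/1 → 9; chars 79.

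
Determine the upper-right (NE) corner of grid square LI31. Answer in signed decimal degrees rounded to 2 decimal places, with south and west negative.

Field L=11, I=8: +11·20° lon, +8·10° lat → SW at lon 40°, lat -10°.
Square 3, 1: +3·2° lon, +1·1° lat → SW at lon 46°, lat -9°.
Cell spans 2° lon × 1° lat. NE corner is SW corner plus one full cell.
latitude -8.00, longitude 48.00.

-8.00, 48.00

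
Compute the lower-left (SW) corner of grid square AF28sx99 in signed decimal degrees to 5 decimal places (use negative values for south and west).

-31.00417, -174.42500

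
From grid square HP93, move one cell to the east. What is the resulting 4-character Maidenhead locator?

Longitude square 9; +1 → 10, wraps to 0, carry into field.
Longitude field H = 7; +1 → 8 = I.
The latitude characters are unchanged.

IP03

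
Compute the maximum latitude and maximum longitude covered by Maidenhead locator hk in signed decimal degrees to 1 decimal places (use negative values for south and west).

20.0, -20.0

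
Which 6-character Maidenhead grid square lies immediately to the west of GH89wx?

GH89vx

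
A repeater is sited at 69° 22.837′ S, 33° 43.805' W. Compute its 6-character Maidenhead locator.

HC30do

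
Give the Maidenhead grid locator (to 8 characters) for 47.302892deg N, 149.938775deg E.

QN47xh22

Offset from 180°W / 90°S: lon 329.93877°, lat 137.30289°.
Field: 329.93877/20 → 16 → Q, 137.30289/10 → 13 → N; chars QN.
Square: 9.93877/2 → 4, 7.30289/1 → 7; chars 47.
Subsquare: 1.93877/0.0833333 → 23 → x, 0.30289/0.0416667 → 7 → h; chars xh.
Extended square: 0.02211/0.00833333 → 2, 0.01123/0.00416667 → 2; chars 22.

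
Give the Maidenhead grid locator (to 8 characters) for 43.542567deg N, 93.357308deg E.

Shift to the Maidenhead origin (180°W, 90°S): lon 273.35731, lat 133.54257.
Field: lon ⌊273.35731/20⌋ = 13 → N; lat ⌊133.54257/10⌋ = 13 → N.
Square: lon ⌊13.35731/2⌋ = 6; lat ⌊3.54257/1⌋ = 3.
Subsquare: lon ⌊1.35731/0.0833333⌋ = 16 → q; lat ⌊0.54257/0.0416667⌋ = 13 → n.
Extended square: lon ⌊0.02397/0.00833333⌋ = 2; lat ⌊0.00090/0.00416667⌋ = 0.

NN63qn20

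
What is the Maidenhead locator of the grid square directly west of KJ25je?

KJ25ie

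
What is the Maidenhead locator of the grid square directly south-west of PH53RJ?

Longitude subsquare r = 17; −1 → 16 = q.
Latitude subsquare j = 9; −1 → 8 = i.

PH53qi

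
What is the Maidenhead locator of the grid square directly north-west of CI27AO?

Longitude subsquare a = 0; −1 → -1, wraps to 23 = x, carry into square.
Longitude square 2; −1 → 1.
Latitude subsquare o = 14; +1 → 15 = p.

CI17xp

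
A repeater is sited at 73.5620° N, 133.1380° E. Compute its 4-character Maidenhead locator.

Offset from 180°W / 90°S: lon 313.14°, lat 163.56°.
Field (20°×10°, letters A–R): 313.14/20 → 15 → P, 163.56/10 → 16 → Q; chars PQ.
Square (2°×1°, digits 0–9): 13.14/2 → 6, 3.56/1 → 3; chars 63.

PQ63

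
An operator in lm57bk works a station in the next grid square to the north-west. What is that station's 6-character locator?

LM57al

Longitude subsquare b = 1; −1 → 0 = a.
Latitude subsquare k = 10; +1 → 11 = l.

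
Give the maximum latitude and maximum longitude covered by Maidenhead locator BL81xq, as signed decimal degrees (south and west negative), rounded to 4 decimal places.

21.7083, -142.0000

Field B=1, L=11: +1·20° lon, +11·10° lat → SW at lon -160°, lat 20°.
Square 8, 1: +8·2° lon, +1·1° lat → SW at lon -144°, lat 21°.
Subsquare x=23, q=16: +23·0.0833333° lon, +16·0.0416667° lat → SW at lon -142.083°, lat 21.6667°.
Cell spans 0.0833333° lon × 0.0416667° lat. NE corner is SW corner plus one full cell.
latitude 21.7083, longitude -142.0000.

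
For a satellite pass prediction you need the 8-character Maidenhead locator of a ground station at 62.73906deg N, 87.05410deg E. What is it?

NP32mr67

Add 180° to longitude and 90° to latitude: 267.05410, 152.73906.
Field: 267.05410/20 → 13 → N, 152.73906/10 → 15 → P; chars NP.
Square: 7.05410/2 → 3, 2.73906/1 → 2; chars 32.
Subsquare: 1.05410/0.0833333 → 12 → m, 0.73906/0.0416667 → 17 → r; chars mr.
Extended square: 0.05410/0.00833333 → 6, 0.03073/0.00416667 → 7; chars 67.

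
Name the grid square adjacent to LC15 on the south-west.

LC04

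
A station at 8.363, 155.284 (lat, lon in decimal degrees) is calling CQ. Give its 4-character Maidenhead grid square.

Add 180° to longitude and 90° to latitude: 335.28, 98.36.
Field (20°×10°, letters A–R): lon ⌊335.28/20⌋ = 16 → Q; lat ⌊98.36/10⌋ = 9 → J.
Square (2°×1°, digits 0–9): lon ⌊15.28/2⌋ = 7; lat ⌊8.36/1⌋ = 8.

QJ78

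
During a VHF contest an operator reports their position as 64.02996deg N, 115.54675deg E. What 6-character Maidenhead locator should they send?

Shift to the Maidenhead origin (180°W, 90°S): lon 295.5467, lat 154.0300.
Field (20°×10°, letters A–R): 295.5467/20 → 14 → O, 154.0300/10 → 15 → P; chars OP.
Square (2°×1°, digits 0–9): 15.5467/2 → 7, 4.0300/1 → 4; chars 74.
Subsquare (5′×2.5′, letters a–x): 1.5467/0.0833333 → 18 → s, 0.0300/0.0416667 → 0 → a; chars sa.

OP74sa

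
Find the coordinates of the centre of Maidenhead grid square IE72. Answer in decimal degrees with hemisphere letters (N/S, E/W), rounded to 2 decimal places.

47.50° S, 5.00° W

Field I=8, E=4: +8·20° lon, +4·10° lat → SW at lon -20°, lat -50°.
Square 7, 2: +7·2° lon, +2·1° lat → SW at lon -6°, lat -48°.
Cell spans 2° lon × 1° lat. Centre is SW corner plus half of each.
latitude 47.50° S, longitude 5.00° W.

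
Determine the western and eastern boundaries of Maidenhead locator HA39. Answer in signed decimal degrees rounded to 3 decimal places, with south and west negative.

-34.000, -32.000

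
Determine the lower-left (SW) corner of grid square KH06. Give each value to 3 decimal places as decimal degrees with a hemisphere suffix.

14.000° S, 20.000° E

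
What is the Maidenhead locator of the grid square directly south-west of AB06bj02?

AB06aj91

Longitude extended square 0; −1 → -1, wraps to 9, carry into subsquare.
Longitude subsquare b = 1; −1 → 0 = a.
Latitude extended square 2; −1 → 1.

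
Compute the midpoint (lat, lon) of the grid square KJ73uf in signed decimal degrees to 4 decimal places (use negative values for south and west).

Field K=10, J=9: +10·20° lon, +9·10° lat → SW at lon 20°, lat 0°.
Square 7, 3: +7·2° lon, +3·1° lat → SW at lon 34°, lat 3°.
Subsquare u=20, f=5: +20·0.0833333° lon, +5·0.0416667° lat → SW at lon 35.6667°, lat 3.20833°.
Cell spans 0.0833333° lon × 0.0416667° lat. Centre is SW corner plus half of each.
latitude 3.2292, longitude 35.7083.

3.2292, 35.7083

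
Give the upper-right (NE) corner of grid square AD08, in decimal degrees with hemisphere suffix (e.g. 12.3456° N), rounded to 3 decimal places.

51.000° S, 178.000° W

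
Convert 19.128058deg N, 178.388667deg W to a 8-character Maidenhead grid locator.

Add 180° to longitude and 90° to latitude: 1.61133, 109.12806.
Field: 1.61133/20 → 0 → A, 109.12806/10 → 10 → K; chars AK.
Square: 1.61133/2 → 0, 9.12806/1 → 9; chars 09.
Subsquare: 1.61133/0.0833333 → 19 → t, 0.12806/0.0416667 → 3 → d; chars td.
Extended square: 0.02800/0.00833333 → 3, 0.00306/0.00416667 → 0; chars 30.

AK09td30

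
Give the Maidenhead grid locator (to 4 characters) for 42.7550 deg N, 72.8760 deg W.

FN32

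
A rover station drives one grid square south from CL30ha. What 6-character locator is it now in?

CK39hx

Latitude subsquare a = 0; −1 → -1, wraps to 23 = x, carry into square.
Latitude square 0; −1 → -1, wraps to 9, carry into field.
Latitude field L = 11; −1 → 10 = K.
The longitude characters are unchanged.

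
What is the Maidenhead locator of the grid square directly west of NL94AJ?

NL84xj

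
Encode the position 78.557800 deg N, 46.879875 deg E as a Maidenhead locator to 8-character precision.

Add 180° to longitude and 90° to latitude: 226.87987, 168.55780.
Field: 226.87987/20 → 11 → L, 168.55780/10 → 16 → Q; chars LQ.
Square: 6.87987/2 → 3, 8.55780/1 → 8; chars 38.
Subsquare: 0.87987/0.0833333 → 10 → k, 0.55780/0.0416667 → 13 → n; chars kn.
Extended square: 0.04654/0.00833333 → 5, 0.01613/0.00416667 → 3; chars 53.

LQ38kn53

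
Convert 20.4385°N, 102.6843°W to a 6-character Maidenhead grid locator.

Offset from 180°W / 90°S: lon 77.3157°, lat 110.4385°.
Field (20°×10°, letters A–R): 77.3157/20 → 3 → D, 110.4385/10 → 11 → L; chars DL.
Square (2°×1°, digits 0–9): 17.3157/2 → 8, 0.4385/1 → 0; chars 80.
Subsquare (5′×2.5′, letters a–x): 1.3157/0.0833333 → 15 → p, 0.4385/0.0416667 → 10 → k; chars pk.

DL80pk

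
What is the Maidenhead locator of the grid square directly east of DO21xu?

Longitude subsquare x = 23; +1 → 24, wraps to 0 = a, carry into square.
Longitude square 2; +1 → 3.
The latitude characters are unchanged.

DO31au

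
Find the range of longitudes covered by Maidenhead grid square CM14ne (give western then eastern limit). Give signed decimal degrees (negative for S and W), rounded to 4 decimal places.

-136.9167, -136.8333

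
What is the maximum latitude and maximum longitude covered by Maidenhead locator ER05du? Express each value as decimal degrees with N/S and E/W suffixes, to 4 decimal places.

85.8750° N, 99.6667° W

Field E=4, R=17: +4·20° lon, +17·10° lat → SW at lon -100°, lat 80°.
Square 0, 5: +0·2° lon, +5·1° lat → SW at lon -100°, lat 85°.
Subsquare d=3, u=20: +3·0.0833333° lon, +20·0.0416667° lat → SW at lon -99.75°, lat 85.8333°.
Cell spans 0.0833333° lon × 0.0416667° lat. NE corner is SW corner plus one full cell.
latitude 85.8750° N, longitude 99.6667° W.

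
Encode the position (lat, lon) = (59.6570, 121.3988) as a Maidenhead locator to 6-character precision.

PO09qp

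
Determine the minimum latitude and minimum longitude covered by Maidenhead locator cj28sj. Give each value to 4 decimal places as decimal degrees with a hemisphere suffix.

Field C=2, J=9: +2·20° lon, +9·10° lat → SW at lon -140°, lat 0°.
Square 2, 8: +2·2° lon, +8·1° lat → SW at lon -136°, lat 8°.
Subsquare s=18, j=9: +18·0.0833333° lon, +9·0.0416667° lat → SW at lon -134.5°, lat 8.375°.
latitude 8.3750° N, longitude 134.5000° W.

8.3750° N, 134.5000° W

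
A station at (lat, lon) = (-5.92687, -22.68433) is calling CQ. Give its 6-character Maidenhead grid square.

Shift to the Maidenhead origin (180°W, 90°S): lon 157.3157, lat 84.0731.
Field: 157.3157/20 → 7 → H, 84.0731/10 → 8 → I; chars HI.
Square: 17.3157/2 → 8, 4.0731/1 → 4; chars 84.
Subsquare: 1.3157/0.0833333 → 15 → p, 0.0731/0.0416667 → 1 → b; chars pb.

HI84pb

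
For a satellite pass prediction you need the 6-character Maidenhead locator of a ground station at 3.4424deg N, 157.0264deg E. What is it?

QJ83mk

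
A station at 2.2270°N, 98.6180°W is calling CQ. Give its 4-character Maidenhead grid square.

Shift to the Maidenhead origin (180°W, 90°S): lon 81.38, lat 92.23.
Field: lon ⌊81.38/20⌋ = 4 → E; lat ⌊92.23/10⌋ = 9 → J.
Square: lon ⌊1.38/2⌋ = 0; lat ⌊2.23/1⌋ = 2.

EJ02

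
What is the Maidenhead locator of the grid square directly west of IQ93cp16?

Longitude extended square 1; −1 → 0.
The latitude characters are unchanged.

IQ93cp06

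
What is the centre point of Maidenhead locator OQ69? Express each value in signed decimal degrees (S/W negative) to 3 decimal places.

Field O=14, Q=16: +14·20° lon, +16·10° lat → SW at lon 100°, lat 70°.
Square 6, 9: +6·2° lon, +9·1° lat → SW at lon 112°, lat 79°.
Cell spans 2° lon × 1° lat. Centre is SW corner plus half of each.
latitude 79.500, longitude 113.000.

79.500, 113.000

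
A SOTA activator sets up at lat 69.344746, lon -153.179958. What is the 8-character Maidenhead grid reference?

BP39ji82

Shift to the Maidenhead origin (180°W, 90°S): lon 26.82004, lat 159.34475.
Field (20°×10°, letters A–R): lon ⌊26.82004/20⌋ = 1 → B; lat ⌊159.34475/10⌋ = 15 → P.
Square (2°×1°, digits 0–9): lon ⌊6.82004/2⌋ = 3; lat ⌊9.34475/1⌋ = 9.
Subsquare (5′×2.5′, letters a–x): lon ⌊0.82004/0.0833333⌋ = 9 → j; lat ⌊0.34475/0.0416667⌋ = 8 → i.
Extended square (30″×15″, digits 0–9): lon ⌊0.07004/0.00833333⌋ = 8; lat ⌊0.01141/0.00416667⌋ = 2.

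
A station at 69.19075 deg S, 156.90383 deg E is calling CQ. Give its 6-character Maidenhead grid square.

QC80kt

Shift to the Maidenhead origin (180°W, 90°S): lon 336.9038, lat 20.8093.
Field (20°×10°, letters A–R): 336.9038/20 → 16 → Q, 20.8093/10 → 2 → C; chars QC.
Square (2°×1°, digits 0–9): 16.9038/2 → 8, 0.8093/1 → 0; chars 80.
Subsquare (5′×2.5′, letters a–x): 0.9038/0.0833333 → 10 → k, 0.8093/0.0416667 → 19 → t; chars kt.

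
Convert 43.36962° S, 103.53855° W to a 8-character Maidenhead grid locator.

Offset from 180°W / 90°S: lon 76.46145°, lat 46.63038°.
Field (20°×10°, letters A–R): 76.46145/20 → 3 → D, 46.63038/10 → 4 → E; chars DE.
Square (2°×1°, digits 0–9): 16.46145/2 → 8, 6.63038/1 → 6; chars 86.
Subsquare (5′×2.5′, letters a–x): 0.46145/0.0833333 → 5 → f, 0.63038/0.0416667 → 15 → p; chars fp.
Extended square (30″×15″, digits 0–9): 0.04478/0.00833333 → 5, 0.00538/0.00416667 → 1; chars 51.

DE86fp51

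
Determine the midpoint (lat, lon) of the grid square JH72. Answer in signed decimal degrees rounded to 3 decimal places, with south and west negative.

-17.500, 15.000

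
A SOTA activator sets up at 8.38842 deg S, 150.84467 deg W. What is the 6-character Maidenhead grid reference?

BI41no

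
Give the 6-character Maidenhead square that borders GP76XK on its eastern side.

GP86ak

Longitude subsquare x = 23; +1 → 24, wraps to 0 = a, carry into square.
Longitude square 7; +1 → 8.
The latitude characters are unchanged.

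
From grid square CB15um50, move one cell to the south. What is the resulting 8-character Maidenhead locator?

CB15ul59

Latitude extended square 0; −1 → -1, wraps to 9, carry into subsquare.
Latitude subsquare m = 12; −1 → 11 = l.
The longitude characters are unchanged.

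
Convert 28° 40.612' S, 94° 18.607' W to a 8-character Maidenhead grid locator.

EG21uh27

Offset from 180°W / 90°S: lon 85.68988°, lat 61.32313°.
Field: 85.68988/20 → 4 → E, 61.32313/10 → 6 → G; chars EG.
Square: 5.68988/2 → 2, 1.32313/1 → 1; chars 21.
Subsquare: 1.68988/0.0833333 → 20 → u, 0.32313/0.0416667 → 7 → h; chars uh.
Extended square: 0.02322/0.00833333 → 2, 0.03147/0.00416667 → 7; chars 27.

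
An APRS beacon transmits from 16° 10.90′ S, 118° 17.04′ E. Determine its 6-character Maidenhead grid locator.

OH93dt

Add 180° to longitude and 90° to latitude: 298.2840, 73.8183.
Field (20°×10°, letters A–R): lon ⌊298.2840/20⌋ = 14 → O; lat ⌊73.8183/10⌋ = 7 → H.
Square (2°×1°, digits 0–9): lon ⌊18.2840/2⌋ = 9; lat ⌊3.8183/1⌋ = 3.
Subsquare (5′×2.5′, letters a–x): lon ⌊0.2840/0.0833333⌋ = 3 → d; lat ⌊0.8183/0.0416667⌋ = 19 → t.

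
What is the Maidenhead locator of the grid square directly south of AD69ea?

AD68ex

Latitude subsquare a = 0; −1 → -1, wraps to 23 = x, carry into square.
Latitude square 9; −1 → 8.
The longitude characters are unchanged.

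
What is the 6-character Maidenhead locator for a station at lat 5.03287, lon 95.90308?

NJ75wa

Add 180° to longitude and 90° to latitude: 275.9031, 95.0329.
Field (20°×10°, letters A–R): 275.9031/20 → 13 → N, 95.0329/10 → 9 → J; chars NJ.
Square (2°×1°, digits 0–9): 15.9031/2 → 7, 5.0329/1 → 5; chars 75.
Subsquare (5′×2.5′, letters a–x): 1.9031/0.0833333 → 22 → w, 0.0329/0.0416667 → 0 → a; chars wa.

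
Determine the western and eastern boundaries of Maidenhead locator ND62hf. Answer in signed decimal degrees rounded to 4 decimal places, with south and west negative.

Field N=13, D=3: +13·20° lon, +3·10° lat → SW at lon 80°, lat -60°.
Square 6, 2: +6·2° lon, +2·1° lat → SW at lon 92°, lat -58°.
Subsquare h=7, f=5: +7·0.0833333° lon, +5·0.0416667° lat → SW at lon 92.5833°, lat -57.7917°.
Cell spans 0.0833333° lon × 0.0416667° lat.
west 92.5833, east 92.6667.

92.5833, 92.6667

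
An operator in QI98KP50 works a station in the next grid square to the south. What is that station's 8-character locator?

QI98ko59

Latitude extended square 0; −1 → -1, wraps to 9, carry into subsquare.
Latitude subsquare p = 15; −1 → 14 = o.
The longitude characters are unchanged.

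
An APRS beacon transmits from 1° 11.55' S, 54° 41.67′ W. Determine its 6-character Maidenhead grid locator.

GI28pt

Shift to the Maidenhead origin (180°W, 90°S): lon 125.3055, lat 88.8075.
Field: lon ⌊125.3055/20⌋ = 6 → G; lat ⌊88.8075/10⌋ = 8 → I.
Square: lon ⌊5.3055/2⌋ = 2; lat ⌊8.8075/1⌋ = 8.
Subsquare: lon ⌊1.3055/0.0833333⌋ = 15 → p; lat ⌊0.8075/0.0416667⌋ = 19 → t.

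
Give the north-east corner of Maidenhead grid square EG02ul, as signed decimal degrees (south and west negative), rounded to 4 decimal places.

Field E=4, G=6: +4·20° lon, +6·10° lat → SW at lon -100°, lat -30°.
Square 0, 2: +0·2° lon, +2·1° lat → SW at lon -100°, lat -28°.
Subsquare u=20, l=11: +20·0.0833333° lon, +11·0.0416667° lat → SW at lon -98.3333°, lat -27.5417°.
Cell spans 0.0833333° lon × 0.0416667° lat. NE corner is SW corner plus one full cell.
latitude -27.5000, longitude -98.2500.

-27.5000, -98.2500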